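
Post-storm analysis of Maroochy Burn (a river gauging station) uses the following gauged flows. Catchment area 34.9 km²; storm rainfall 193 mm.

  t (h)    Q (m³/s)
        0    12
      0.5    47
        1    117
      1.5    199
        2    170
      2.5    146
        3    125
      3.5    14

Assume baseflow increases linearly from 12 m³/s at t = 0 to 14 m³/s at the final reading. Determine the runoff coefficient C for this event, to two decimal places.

ΣQ_DR = 726.0 m³/s; V = ΣQ_DR·Δt = 1.307 × 10^6 m³.
Runoff depth d = V / A = 37.44 mm.
C = d / P = 37.44 / 193 = 0.19.

C ≈ 0.19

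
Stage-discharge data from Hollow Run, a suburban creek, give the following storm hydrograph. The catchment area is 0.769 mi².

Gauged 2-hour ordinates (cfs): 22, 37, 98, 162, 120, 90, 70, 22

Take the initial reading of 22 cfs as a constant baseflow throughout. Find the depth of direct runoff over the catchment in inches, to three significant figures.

d ≈ 1.79 in

Direct runoff: 0.0, 15.0, 76.0, 140.0, 98.0, 68.0, 48.0, 0.0 cfs; ΣQ_DR = 445.0 cfs.
V = ΣQ_DR · Δt = 445.0 × 7200 s = 3.204 × 10^6 ft³.
Over A = 0.769 mi², depth = V / A = 1.79 in.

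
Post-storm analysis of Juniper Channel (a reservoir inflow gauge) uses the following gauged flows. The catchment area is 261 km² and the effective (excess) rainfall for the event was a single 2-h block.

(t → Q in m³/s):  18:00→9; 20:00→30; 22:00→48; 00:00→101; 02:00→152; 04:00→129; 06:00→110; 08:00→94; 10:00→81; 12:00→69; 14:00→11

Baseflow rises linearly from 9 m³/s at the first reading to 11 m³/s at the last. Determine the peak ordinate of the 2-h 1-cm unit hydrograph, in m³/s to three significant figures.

Direct runoff: 0.00, 20.80, 38.60, 91.40, 142.20, 119.00, 99.80, 83.60, 70.40, 58.20, 0.00 m³/s; ΣQ_DR = 724.0 m³/s, peak = 142.20 m³/s.
Runoff depth d = ΣQ_DR·Δt / A = 724.0 × 7200 / (261 km²) = 19.97 mm.
The 1-cm UH is the DRH scaled by (10 mm)/d, so U_p = 142.20 × 10/19.97 = 71.2 m³/s.

U_p ≈ 71.2 m³/s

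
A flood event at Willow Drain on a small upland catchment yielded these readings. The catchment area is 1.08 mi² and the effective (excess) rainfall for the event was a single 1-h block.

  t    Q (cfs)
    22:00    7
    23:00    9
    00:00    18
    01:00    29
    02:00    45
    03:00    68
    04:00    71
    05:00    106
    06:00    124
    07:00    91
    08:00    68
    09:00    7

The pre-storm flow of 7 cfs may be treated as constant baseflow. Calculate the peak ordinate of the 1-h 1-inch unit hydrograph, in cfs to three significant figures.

U_p ≈ 146 cfs

Direct runoff: 0.0, 2.0, 11.0, 22.0, 38.0, 61.0, 64.0, 99.0, 117.0, 84.0, 61.0, 0.0 cfs; ΣQ_DR = 559.0 cfs, peak = 117.0 cfs.
Runoff depth d = ΣQ_DR·Δt / A = 559.0 × 3600 / (1.08 mi²) = 0.8021 in.
The 1-inch UH is the DRH scaled by (1 in)/d, so U_p = 117.0 × 1/0.8021 = 146 cfs.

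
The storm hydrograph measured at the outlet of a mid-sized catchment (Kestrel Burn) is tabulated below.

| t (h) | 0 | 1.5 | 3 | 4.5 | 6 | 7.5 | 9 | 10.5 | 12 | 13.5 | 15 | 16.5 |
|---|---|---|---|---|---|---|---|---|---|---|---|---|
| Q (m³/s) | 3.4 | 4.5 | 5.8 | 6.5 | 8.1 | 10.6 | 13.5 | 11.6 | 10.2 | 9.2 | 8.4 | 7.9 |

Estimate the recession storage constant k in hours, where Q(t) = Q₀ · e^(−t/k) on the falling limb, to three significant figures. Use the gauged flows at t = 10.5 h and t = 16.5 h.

On the falling limb, Q drops from 11.6 to 7.9 m³/s between t = 10.5 h and t = 16.5 h (Δt = 6 h).
k = −Δt / ln(Q₂/Q₁) = −6 / ln(7.9/11.6) = 15.6 h.

k ≈ 15.6 h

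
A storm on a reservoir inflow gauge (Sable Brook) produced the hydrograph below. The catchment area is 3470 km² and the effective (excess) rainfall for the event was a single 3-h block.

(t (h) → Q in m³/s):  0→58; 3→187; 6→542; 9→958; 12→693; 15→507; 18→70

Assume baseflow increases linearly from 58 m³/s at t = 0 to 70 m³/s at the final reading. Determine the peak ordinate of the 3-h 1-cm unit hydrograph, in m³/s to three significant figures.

Direct runoff: 0.00, 127.00, 480.00, 894.00, 627.00, 439.00, 0.00 m³/s; ΣQ_DR = 2567 m³/s, peak = 894.00 m³/s.
Runoff depth d = ΣQ_DR·Δt / A = 2567 × 10800 / (3470 km²) = 7.990 mm.
The 1-cm UH is the DRH scaled by (10 mm)/d, so U_p = 894.00 × 10/7.990 = 1120 m³/s.

U_p ≈ 1120 m³/s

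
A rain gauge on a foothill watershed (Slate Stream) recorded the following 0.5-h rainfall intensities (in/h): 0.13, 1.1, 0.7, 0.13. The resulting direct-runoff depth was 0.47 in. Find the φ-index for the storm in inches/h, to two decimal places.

Only the 2 blocks with intensity above φ contribute runoff: 1.1, 0.7 in/h.
Σ(I−φ)·Δt = d  ⇒  (1.1+0.7 − 2φ)·0.5 = 0.47
φ = (1.800 − 0.47/0.5) / 2 = 0.43 in/h.

φ ≈ 0.43 in/h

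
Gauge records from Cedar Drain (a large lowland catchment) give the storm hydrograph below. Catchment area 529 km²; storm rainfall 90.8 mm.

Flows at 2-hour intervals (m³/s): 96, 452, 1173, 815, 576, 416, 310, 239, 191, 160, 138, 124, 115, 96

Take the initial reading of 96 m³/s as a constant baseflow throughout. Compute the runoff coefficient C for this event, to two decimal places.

C ≈ 0.53

ΣQ_DR = 3557 m³/s; V = ΣQ_DR·Δt = 2.561 × 10^7 m³.
Runoff depth d = V / A = 48.41 mm.
C = d / P = 48.41 / 90.8 = 0.53.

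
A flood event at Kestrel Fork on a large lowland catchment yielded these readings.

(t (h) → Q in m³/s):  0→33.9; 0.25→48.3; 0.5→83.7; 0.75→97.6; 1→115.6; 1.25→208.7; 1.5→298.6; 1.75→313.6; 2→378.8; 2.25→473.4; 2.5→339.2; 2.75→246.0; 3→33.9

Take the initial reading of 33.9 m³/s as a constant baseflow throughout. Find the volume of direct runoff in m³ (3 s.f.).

Direct-runoff ordinates (Q − Q_b): 0.0, 14.4, 49.8, 63.7, 81.7, 174.8, 264.7, 279.7, 344.9, 439.5, 305.3, 212.1, 0.0 m³/s.
ΣQ_DR = 2231 m³/s.
With Δt = 0.25 h = 900 s, V = ΣQ_DR · Δt = 2231 × 900 = 2.01 × 10^6 m³.

V ≈ 2.01 × 10^6 m³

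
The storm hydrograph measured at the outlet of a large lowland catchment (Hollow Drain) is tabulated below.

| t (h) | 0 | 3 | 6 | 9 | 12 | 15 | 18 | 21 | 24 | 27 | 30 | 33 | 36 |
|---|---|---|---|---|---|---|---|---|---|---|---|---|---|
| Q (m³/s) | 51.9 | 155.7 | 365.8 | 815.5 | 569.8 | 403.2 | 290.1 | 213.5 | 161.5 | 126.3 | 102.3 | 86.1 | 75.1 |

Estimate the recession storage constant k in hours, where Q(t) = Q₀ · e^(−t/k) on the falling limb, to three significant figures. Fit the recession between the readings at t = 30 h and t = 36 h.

k ≈ 19.4 h

On the falling limb, Q drops from 102.3 to 75.1 m³/s between t = 30 h and t = 36 h (Δt = 6 h).
k = −Δt / ln(Q₂/Q₁) = −6 / ln(75.1/102.3) = 19.4 h.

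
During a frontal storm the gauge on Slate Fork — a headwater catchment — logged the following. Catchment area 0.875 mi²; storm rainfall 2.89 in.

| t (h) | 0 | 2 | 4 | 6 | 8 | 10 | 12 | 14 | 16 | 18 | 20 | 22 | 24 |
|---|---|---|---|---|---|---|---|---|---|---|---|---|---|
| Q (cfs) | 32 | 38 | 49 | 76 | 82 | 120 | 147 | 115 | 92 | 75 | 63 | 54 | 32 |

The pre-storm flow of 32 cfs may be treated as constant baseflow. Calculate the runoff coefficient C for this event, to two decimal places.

C ≈ 0.69

ΣQ_DR = 559.0 cfs; V = ΣQ_DR·Δt = 4.025 × 10^6 ft³.
Runoff depth d = V / A = 1.980 in.
C = d / P = 1.980 / 2.89 = 0.69.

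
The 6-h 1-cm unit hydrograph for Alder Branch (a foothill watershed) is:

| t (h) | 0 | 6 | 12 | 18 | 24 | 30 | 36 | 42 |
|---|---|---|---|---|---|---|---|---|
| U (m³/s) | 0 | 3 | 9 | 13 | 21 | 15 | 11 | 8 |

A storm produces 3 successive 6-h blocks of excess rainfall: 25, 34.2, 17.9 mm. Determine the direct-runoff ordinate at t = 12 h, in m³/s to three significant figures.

By discrete convolution, Q_j = Σ (P_i / 10 mm) · U_{j−i}.
At t = 12 h (j=2): Q = (25/10)·9 + (34.2/10)·3 + (17.9/10)·0 = 32.8 m³/s.

Q ≈ 32.8 m³/s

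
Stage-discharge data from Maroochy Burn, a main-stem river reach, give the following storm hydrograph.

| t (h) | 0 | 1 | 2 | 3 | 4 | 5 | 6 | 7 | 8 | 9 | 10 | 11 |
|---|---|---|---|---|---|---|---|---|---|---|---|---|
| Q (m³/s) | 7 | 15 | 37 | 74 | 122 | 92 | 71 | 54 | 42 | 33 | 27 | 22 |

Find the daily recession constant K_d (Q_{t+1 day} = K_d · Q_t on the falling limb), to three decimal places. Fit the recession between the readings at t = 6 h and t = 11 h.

Between t = 6 h and t = 11 h the flow falls from 71 to 22 m³/s over 5×1 h = 5 h.
Per-interval ratio K = (22/71)^(1/5) = 0.7911; K_d = K^(24/1) = 0.004.

K_d ≈ 0.004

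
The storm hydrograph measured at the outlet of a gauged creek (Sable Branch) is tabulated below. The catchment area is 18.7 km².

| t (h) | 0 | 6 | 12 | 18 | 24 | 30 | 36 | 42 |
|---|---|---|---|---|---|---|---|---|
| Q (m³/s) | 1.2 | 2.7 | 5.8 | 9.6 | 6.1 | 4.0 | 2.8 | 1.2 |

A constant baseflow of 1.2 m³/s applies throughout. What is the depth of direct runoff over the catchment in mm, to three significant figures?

Direct runoff: 0.0, 1.5, 4.6, 8.4, 4.9, 2.8, 1.6, 0.0 m³/s; ΣQ_DR = 23.80 m³/s.
V = ΣQ_DR · Δt = 23.80 × 21600 s = 5.141 × 10^5 m³.
Over A = 18.7 km², depth = V / A = 27.5 mm.

d ≈ 27.5 mm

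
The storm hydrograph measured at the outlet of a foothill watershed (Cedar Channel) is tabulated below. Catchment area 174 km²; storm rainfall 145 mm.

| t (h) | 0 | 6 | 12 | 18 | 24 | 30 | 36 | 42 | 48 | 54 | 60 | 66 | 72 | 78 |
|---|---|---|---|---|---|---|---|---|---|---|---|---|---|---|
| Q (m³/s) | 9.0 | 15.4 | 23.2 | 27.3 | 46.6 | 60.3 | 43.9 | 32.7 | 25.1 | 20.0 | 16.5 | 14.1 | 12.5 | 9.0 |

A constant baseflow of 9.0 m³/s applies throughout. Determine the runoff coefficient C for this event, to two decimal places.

ΣQ_DR = 229.6 m³/s; V = ΣQ_DR·Δt = 4.959 × 10^6 m³.
Runoff depth d = V / A = 28.50 mm.
C = d / P = 28.50 / 145 = 0.20.

C ≈ 0.20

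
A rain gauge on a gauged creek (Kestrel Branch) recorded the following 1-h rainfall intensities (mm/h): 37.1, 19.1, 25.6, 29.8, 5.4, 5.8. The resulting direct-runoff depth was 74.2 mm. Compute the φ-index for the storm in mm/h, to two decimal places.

φ ≈ 9.35 mm/h

Only the 4 blocks with intensity above φ contribute runoff: 37.1, 19.1, 25.6, 29.8 mm/h.
Σ(I−φ)·Δt = d  ⇒  (37.1+19.1+25.6+29.8 − 4φ)·1 = 74.2
φ = (111.6 − 74.2/1) / 4 = 9.35 mm/h.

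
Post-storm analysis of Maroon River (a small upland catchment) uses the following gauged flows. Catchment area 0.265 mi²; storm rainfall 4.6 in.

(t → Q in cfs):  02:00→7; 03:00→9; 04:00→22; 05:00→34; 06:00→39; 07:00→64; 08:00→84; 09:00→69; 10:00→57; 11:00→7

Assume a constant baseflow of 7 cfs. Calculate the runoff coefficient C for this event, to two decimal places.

ΣQ_DR = 322.0 cfs; V = ΣQ_DR·Δt = 1.159 × 10^6 ft³.
Runoff depth d = V / A = 1.883 in.
C = d / P = 1.883 / 4.6 = 0.41.

C ≈ 0.41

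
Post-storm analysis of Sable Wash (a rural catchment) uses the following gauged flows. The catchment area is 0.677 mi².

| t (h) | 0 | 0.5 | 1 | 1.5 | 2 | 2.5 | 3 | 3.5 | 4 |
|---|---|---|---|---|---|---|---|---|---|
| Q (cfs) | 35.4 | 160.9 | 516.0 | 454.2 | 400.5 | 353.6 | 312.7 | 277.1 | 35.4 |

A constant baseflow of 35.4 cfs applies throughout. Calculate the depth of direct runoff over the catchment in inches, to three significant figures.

d ≈ 2.55 in

Direct runoff: 0.0, 125.5, 480.6, 418.8, 365.1, 318.2, 277.3, 241.7, 0.0 cfs; ΣQ_DR = 2227 cfs.
V = ΣQ_DR · Δt = 2227 × 1800 s = 4.009 × 10^6 ft³.
Over A = 0.677 mi², depth = V / A = 2.55 in.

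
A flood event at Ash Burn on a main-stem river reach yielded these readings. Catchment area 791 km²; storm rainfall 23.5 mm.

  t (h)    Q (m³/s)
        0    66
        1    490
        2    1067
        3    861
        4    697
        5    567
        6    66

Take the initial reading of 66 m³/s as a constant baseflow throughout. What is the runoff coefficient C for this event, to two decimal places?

ΣQ_DR = 3352 m³/s; V = ΣQ_DR·Δt = 1.207 × 10^7 m³.
Runoff depth d = V / A = 15.26 mm.
C = d / P = 15.26 / 23.5 = 0.65.

C ≈ 0.65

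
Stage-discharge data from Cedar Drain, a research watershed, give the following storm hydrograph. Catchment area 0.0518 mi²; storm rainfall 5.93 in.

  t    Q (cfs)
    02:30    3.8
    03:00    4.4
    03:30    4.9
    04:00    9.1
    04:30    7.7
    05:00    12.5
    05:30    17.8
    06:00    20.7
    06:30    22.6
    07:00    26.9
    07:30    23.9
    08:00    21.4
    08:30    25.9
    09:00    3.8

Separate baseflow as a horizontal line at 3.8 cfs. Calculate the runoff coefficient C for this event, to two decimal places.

ΣQ_DR = 152.2 cfs; V = ΣQ_DR·Δt = 2.740 × 10^5 ft³.
Runoff depth d = V / A = 2.277 in.
C = d / P = 2.277 / 5.93 = 0.38.

C ≈ 0.38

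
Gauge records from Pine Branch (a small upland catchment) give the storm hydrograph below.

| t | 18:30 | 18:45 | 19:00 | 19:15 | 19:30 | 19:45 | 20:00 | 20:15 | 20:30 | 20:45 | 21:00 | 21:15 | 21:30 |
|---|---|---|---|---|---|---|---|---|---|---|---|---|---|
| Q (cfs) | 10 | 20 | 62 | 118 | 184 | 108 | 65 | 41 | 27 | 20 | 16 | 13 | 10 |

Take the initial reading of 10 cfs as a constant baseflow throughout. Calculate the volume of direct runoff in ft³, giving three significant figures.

V ≈ 5.08 × 10^5 ft³

Direct-runoff ordinates (Q − Q_b): 0.0, 10.0, 52.0, 108.0, 174.0, 98.0, 55.0, 31.0, 17.0, 10.0, 6.0, 3.0, 0.0 cfs.
ΣQ_DR = 564.0 cfs.
With Δt = 0.25 h = 900 s, V = ΣQ_DR · Δt = 564.0 × 900 = 5.08 × 10^5 ft³.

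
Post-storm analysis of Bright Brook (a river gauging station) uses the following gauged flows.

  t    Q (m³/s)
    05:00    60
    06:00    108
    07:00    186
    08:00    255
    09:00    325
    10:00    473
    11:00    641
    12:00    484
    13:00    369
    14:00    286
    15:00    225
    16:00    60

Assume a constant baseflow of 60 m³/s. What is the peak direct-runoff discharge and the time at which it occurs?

Subtracting baseflow gives direct-runoff ordinates: 0.0, 48.0, 126.0, 195.0, 265.0, 413.0, 581.0, 424.0, 309.0, 226.0, 165.0, 0.0 m³/s.
The maximum is 581.0 m³/s, occurring at the reading for t = 11:00.

Q_p = 581.0 m³/s at t = 11:00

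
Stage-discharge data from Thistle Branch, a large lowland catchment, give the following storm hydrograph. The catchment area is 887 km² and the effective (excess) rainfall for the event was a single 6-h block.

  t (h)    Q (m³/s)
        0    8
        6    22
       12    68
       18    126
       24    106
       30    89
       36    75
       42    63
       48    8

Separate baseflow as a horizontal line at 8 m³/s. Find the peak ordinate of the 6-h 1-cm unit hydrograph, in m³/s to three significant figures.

Direct runoff: 0.0, 14.0, 60.0, 118.0, 98.0, 81.0, 67.0, 55.0, 0.0 m³/s; ΣQ_DR = 493.0 m³/s, peak = 118.0 m³/s.
Runoff depth d = ΣQ_DR·Δt / A = 493.0 × 21600 / (887 km²) = 12.01 mm.
The 1-cm UH is the DRH scaled by (10 mm)/d, so U_p = 118.0 × 10/12.01 = 98.3 m³/s.

U_p ≈ 98.3 m³/s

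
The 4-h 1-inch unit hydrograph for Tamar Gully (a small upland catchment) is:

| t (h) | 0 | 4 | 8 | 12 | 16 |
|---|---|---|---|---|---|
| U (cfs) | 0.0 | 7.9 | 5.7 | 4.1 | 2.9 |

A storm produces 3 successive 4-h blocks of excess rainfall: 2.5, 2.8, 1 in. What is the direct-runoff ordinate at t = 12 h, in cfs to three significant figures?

By discrete convolution, Q_j = Σ (P_i / 1 in) · U_{j−i}.
At t = 12 h (j=3): Q = (2.5/1)·4.1 + (2.8/1)·5.7 + (1/1)·7.9 = 34.1 cfs.

Q ≈ 34.1 cfs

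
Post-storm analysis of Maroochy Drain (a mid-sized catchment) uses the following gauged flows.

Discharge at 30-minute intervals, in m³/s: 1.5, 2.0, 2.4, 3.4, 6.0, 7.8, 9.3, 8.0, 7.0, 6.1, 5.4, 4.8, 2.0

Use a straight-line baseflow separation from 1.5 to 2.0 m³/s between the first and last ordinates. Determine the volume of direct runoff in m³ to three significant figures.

Direct-runoff ordinates (Q − Q_b): 0.00, 0.46, 0.82, 1.77, 4.33, 6.09, 7.55, 6.21, 5.17, 4.22, 3.48, 2.84, 0.00 m³/s.
ΣQ_DR = 42.95 m³/s.
With Δt = 0.5 h = 1800 s, V = ΣQ_DR · Δt = 42.95 × 1800 = 77300 m³.

V ≈ 77300 m³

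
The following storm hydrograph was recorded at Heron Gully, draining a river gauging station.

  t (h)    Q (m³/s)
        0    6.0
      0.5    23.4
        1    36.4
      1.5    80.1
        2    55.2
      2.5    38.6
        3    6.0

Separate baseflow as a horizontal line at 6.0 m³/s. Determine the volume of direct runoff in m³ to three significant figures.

Direct-runoff ordinates (Q − Q_b): 0.0, 17.4, 30.4, 74.1, 49.2, 32.6, 0.0 m³/s.
ΣQ_DR = 203.7 m³/s.
With Δt = 0.5 h = 1800 s, V = ΣQ_DR · Δt = 203.7 × 1800 = 3.67 × 10^5 m³.

V ≈ 3.67 × 10^5 m³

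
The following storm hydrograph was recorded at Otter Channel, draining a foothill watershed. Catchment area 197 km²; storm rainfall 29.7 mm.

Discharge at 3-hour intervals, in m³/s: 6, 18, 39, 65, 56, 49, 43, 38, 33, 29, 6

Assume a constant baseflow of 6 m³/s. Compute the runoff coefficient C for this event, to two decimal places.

C ≈ 0.58

ΣQ_DR = 316.0 m³/s; V = ΣQ_DR·Δt = 3.413 × 10^6 m³.
Runoff depth d = V / A = 17.32 mm.
C = d / P = 17.32 / 29.7 = 0.58.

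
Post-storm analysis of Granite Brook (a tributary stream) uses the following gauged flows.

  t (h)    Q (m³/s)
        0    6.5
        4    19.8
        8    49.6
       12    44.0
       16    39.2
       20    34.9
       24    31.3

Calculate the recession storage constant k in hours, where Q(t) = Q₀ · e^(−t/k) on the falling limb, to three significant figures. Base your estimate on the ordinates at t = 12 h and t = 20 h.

k ≈ 34.5 h

On the falling limb, Q drops from 44.0 to 34.9 m³/s between t = 12 h and t = 20 h (Δt = 8 h).
k = −Δt / ln(Q₂/Q₁) = −8 / ln(34.9/44.0) = 34.5 h.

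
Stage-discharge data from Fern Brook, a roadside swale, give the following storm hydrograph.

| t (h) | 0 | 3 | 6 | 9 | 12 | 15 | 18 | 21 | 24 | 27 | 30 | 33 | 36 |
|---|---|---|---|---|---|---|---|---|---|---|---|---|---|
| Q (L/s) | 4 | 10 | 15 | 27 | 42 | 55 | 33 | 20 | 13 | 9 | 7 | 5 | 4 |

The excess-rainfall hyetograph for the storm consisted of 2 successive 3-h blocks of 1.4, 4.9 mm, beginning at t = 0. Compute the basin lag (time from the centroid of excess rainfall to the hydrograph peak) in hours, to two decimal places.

t_L ≈ 11.17 h

Centroid of excess rainfall: t_c = Σ P_i·t̄_i / ΣP_i = 3.8333 h (block centres at 1.5, 4.5 h).
Hydrograph peak occurs at t = 15 h, so basin lag t_L = 15 − 3.8333 = 11.17 h.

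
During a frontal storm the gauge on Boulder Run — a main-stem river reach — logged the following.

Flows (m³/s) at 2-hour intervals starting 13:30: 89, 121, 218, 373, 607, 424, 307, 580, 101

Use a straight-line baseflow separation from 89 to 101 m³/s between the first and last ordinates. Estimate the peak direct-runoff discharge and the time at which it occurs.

Q_p = 512.00 m³/s at t = 21:30

Subtracting baseflow gives direct-runoff ordinates: 0.00, 30.50, 126.00, 279.50, 512.00, 327.50, 209.00, 480.50, 0.00 m³/s.
The maximum is 512.00 m³/s, occurring at the reading for t = 21:30.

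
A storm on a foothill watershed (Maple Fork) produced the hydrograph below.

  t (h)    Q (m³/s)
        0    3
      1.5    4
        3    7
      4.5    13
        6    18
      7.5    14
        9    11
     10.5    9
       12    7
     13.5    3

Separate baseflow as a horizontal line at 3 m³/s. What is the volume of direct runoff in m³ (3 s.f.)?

Direct-runoff ordinates (Q − Q_b): 0.0, 1.0, 4.0, 10.0, 15.0, 11.0, 8.0, 6.0, 4.0, 0.0 m³/s.
ΣQ_DR = 59.00 m³/s.
With Δt = 1.5 h = 5400 s, V = ΣQ_DR · Δt = 59.00 × 5400 = 3.19 × 10^5 m³.

V ≈ 3.19 × 10^5 m³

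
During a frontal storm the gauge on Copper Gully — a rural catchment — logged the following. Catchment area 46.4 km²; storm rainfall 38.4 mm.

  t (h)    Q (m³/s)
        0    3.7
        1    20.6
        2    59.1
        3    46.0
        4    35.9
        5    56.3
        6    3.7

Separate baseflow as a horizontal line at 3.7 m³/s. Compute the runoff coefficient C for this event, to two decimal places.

ΣQ_DR = 199.4 m³/s; V = ΣQ_DR·Δt = 7.178 × 10^5 m³.
Runoff depth d = V / A = 15.47 mm.
C = d / P = 15.47 / 38.4 = 0.40.

C ≈ 0.40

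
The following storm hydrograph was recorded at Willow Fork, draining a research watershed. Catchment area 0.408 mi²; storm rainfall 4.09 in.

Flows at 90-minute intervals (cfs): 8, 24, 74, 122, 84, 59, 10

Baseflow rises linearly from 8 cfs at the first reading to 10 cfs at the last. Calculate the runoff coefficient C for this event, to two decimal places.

C ≈ 0.44

ΣQ_DR = 318.0 cfs; V = ΣQ_DR·Δt = 1.717 × 10^6 ft³.
Runoff depth d = V / A = 1.812 in.
C = d / P = 1.812 / 4.09 = 0.44.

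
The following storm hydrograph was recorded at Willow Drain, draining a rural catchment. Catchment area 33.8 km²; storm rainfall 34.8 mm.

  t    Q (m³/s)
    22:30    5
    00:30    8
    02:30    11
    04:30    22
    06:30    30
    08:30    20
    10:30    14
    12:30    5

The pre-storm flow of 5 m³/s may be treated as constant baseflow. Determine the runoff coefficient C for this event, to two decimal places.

C ≈ 0.46

ΣQ_DR = 75.00 m³/s; V = ΣQ_DR·Δt = 5.400 × 10^5 m³.
Runoff depth d = V / A = 15.98 mm.
C = d / P = 15.98 / 34.8 = 0.46.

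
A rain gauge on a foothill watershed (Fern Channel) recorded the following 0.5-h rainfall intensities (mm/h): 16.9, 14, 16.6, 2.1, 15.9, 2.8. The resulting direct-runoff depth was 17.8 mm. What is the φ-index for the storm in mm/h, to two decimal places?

Only the 4 blocks with intensity above φ contribute runoff: 16.9, 14, 16.6, 15.9 mm/h.
Σ(I−φ)·Δt = d  ⇒  (16.9+14+16.6+15.9 − 4φ)·0.5 = 17.8
φ = (63.40 − 17.8/0.5) / 4 = 6.95 mm/h.

φ ≈ 6.95 mm/h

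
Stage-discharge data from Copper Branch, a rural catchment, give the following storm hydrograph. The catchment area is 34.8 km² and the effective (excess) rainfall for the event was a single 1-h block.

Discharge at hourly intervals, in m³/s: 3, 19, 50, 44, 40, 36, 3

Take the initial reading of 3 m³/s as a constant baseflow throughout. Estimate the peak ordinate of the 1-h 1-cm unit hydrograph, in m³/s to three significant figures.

Direct runoff: 0.0, 16.0, 47.0, 41.0, 37.0, 33.0, 0.0 m³/s; ΣQ_DR = 174.0 m³/s, peak = 47.0 m³/s.
Runoff depth d = ΣQ_DR·Δt / A = 174.0 × 3600 / (34.8 km²) = 18.00 mm.
The 1-cm UH is the DRH scaled by (10 mm)/d, so U_p = 47.0 × 10/18.00 = 26.1 m³/s.

U_p ≈ 26.1 m³/s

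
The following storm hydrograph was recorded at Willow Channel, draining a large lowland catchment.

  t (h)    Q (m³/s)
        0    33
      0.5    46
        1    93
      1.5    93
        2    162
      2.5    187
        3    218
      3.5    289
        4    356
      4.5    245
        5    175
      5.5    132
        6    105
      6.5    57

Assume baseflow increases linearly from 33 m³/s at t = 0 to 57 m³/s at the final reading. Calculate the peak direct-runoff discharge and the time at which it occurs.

Q_p = 308.23 m³/s at t = 4 h

Subtracting baseflow gives direct-runoff ordinates: 0.00, 11.15, 56.31, 54.46, 121.62, 144.77, 173.92, 243.08, 308.23, 195.38, 123.54, 78.69, 49.85, 0.00 m³/s.
The maximum is 308.23 m³/s, occurring at the reading for t = 4 h.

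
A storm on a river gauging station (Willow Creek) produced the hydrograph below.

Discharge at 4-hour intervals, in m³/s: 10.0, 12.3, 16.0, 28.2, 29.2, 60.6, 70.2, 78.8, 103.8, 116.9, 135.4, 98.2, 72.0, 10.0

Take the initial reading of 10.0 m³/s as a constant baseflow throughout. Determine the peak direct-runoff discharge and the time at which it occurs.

Subtracting baseflow gives direct-runoff ordinates: 0.0, 2.3, 6.0, 18.2, 19.2, 50.6, 60.2, 68.8, 93.8, 106.9, 125.4, 88.2, 62.0, 0.0 m³/s.
The maximum is 125.4 m³/s, occurring at the reading for t = 40 h.

Q_p = 125.4 m³/s at t = 40 h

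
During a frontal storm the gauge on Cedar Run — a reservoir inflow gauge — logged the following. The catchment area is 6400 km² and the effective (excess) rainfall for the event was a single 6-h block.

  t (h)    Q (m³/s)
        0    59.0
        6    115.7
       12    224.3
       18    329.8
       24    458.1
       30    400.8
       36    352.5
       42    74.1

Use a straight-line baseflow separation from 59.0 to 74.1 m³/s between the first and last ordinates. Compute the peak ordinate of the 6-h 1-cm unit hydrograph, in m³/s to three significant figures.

Direct runoff: 0.00, 54.54, 160.99, 264.33, 390.47, 331.01, 280.56, 0.00 m³/s; ΣQ_DR = 1482 m³/s, peak = 390.47 m³/s.
Runoff depth d = ΣQ_DR·Δt / A = 1482 × 21600 / (6400 km²) = 5.001 mm.
The 1-cm UH is the DRH scaled by (10 mm)/d, so U_p = 390.47 × 10/5.001 = 781 m³/s.

U_p ≈ 781 m³/s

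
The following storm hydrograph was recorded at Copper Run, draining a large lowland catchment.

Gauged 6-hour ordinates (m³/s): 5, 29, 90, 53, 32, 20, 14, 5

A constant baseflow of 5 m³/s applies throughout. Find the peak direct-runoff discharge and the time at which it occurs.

Q_p = 85.0 m³/s at t = 12 h

Subtracting baseflow gives direct-runoff ordinates: 0.0, 24.0, 85.0, 48.0, 27.0, 15.0, 9.0, 0.0 m³/s.
The maximum is 85.0 m³/s, occurring at the reading for t = 12 h.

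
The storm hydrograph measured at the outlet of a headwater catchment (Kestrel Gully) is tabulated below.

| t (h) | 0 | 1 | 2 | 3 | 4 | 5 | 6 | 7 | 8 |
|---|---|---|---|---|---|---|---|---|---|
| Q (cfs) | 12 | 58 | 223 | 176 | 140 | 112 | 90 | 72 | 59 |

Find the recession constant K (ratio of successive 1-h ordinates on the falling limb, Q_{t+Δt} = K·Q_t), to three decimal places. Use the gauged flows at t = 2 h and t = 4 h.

Using the recession-limb readings at t = 2 h and t = 4 h: Q falls from 223 to 140 cfs over 2 intervals.
K = (Q₂/Q₁)^(1/2) = (140/223)^(1/2) = 0.792.

K ≈ 0.792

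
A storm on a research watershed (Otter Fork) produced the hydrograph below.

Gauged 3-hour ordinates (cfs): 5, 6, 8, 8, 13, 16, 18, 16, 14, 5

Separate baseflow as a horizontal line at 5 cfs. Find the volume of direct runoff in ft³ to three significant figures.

Direct-runoff ordinates (Q − Q_b): 0.0, 1.0, 3.0, 3.0, 8.0, 11.0, 13.0, 11.0, 9.0, 0.0 cfs.
ΣQ_DR = 59.00 cfs.
With Δt = 3 h = 10800 s, V = ΣQ_DR · Δt = 59.00 × 10800 = 6.37 × 10^5 ft³.

V ≈ 6.37 × 10^5 ft³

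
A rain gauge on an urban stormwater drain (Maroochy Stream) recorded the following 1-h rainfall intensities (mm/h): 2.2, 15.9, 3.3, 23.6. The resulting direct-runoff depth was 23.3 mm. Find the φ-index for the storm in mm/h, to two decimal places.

φ ≈ 8.10 mm/h

Only the 2 blocks with intensity above φ contribute runoff: 15.9, 23.6 mm/h.
Σ(I−φ)·Δt = d  ⇒  (15.9+23.6 − 2φ)·1 = 23.3
φ = (39.50 − 23.3/1) / 2 = 8.10 mm/h.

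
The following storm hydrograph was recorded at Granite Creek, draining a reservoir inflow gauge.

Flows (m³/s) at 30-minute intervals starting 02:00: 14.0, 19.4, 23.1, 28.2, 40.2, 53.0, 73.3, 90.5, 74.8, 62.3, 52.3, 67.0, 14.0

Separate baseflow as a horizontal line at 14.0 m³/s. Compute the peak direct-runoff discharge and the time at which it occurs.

Q_p = 76.5 m³/s at t = 05:30

Subtracting baseflow gives direct-runoff ordinates: 0.0, 5.4, 9.1, 14.2, 26.2, 39.0, 59.3, 76.5, 60.8, 48.3, 38.3, 53.0, 0.0 m³/s.
The maximum is 76.5 m³/s, occurring at the reading for t = 05:30.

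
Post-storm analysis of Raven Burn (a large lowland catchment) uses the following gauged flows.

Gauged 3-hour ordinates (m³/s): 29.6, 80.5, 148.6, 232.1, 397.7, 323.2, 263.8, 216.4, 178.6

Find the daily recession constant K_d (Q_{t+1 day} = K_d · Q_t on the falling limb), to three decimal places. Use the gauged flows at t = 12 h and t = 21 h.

Between t = 12 h and t = 21 h the flow falls from 397.7 to 216.4 m³/s over 3×3 h = 9 h.
Per-interval ratio K = (216.4/397.7)^(1/3) = 0.8164; K_d = K^(24/3) = 0.197.

K_d ≈ 0.197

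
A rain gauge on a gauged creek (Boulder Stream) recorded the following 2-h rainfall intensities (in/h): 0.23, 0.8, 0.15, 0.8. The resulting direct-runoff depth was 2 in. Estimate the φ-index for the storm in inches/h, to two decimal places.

Only the 2 blocks with intensity above φ contribute runoff: 0.8, 0.8 in/h.
Σ(I−φ)·Δt = d  ⇒  (0.8+0.8 − 2φ)·2 = 2
φ = (1.600 − 2/2) / 2 = 0.30 in/h.

φ ≈ 0.30 in/h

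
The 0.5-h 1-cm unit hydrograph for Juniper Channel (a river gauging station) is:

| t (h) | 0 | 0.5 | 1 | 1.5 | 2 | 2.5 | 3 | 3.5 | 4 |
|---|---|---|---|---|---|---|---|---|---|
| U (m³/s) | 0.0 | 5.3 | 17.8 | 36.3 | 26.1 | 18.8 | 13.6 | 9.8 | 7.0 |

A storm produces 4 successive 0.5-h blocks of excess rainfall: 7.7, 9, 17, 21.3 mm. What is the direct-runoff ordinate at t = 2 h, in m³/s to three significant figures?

By discrete convolution, Q_j = Σ (P_i / 10 mm) · U_{j−i}.
At t = 2 h (j=4): Q = (7.7/10)·26.1 + (9/10)·36.3 + (17/10)·17.8 + (21.3/10)·5.3 = 94.3 m³/s.

Q ≈ 94.3 m³/s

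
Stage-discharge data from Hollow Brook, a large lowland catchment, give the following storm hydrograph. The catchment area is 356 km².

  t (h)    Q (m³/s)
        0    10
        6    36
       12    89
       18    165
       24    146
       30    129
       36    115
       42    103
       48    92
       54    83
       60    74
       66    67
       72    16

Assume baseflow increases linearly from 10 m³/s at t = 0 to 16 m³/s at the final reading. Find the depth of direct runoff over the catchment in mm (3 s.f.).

Direct runoff: 0.00, 25.50, 78.00, 153.50, 134.00, 116.50, 102.00, 89.50, 78.00, 68.50, 59.00, 51.50, 0.00 m³/s; ΣQ_DR = 956.0 m³/s.
V = ΣQ_DR · Δt = 956.0 × 21600 s = 2.065 × 10^7 m³.
Over A = 356 km², depth = V / A = 58.0 mm.

d ≈ 58.0 mm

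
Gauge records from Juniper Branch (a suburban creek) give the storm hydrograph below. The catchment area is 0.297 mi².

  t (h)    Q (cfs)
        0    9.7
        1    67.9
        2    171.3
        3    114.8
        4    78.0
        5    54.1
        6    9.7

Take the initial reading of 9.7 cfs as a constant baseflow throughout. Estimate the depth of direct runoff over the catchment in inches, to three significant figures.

Direct runoff: 0.0, 58.2, 161.6, 105.1, 68.3, 44.4, 0.0 cfs; ΣQ_DR = 437.6 cfs.
V = ΣQ_DR · Δt = 437.6 × 3600 s = 1.575 × 10^6 ft³.
Over A = 0.297 mi², depth = V / A = 2.28 in.

d ≈ 2.28 in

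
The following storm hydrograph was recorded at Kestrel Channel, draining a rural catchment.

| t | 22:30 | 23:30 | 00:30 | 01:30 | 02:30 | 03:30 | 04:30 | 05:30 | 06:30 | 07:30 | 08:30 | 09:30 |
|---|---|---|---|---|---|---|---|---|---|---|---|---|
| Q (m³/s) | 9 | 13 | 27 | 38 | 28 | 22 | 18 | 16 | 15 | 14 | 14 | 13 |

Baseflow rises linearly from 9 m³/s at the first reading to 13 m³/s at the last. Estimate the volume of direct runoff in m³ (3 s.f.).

V ≈ 3.42 × 10^5 m³

Direct-runoff ordinates (Q − Q_b): 0.00, 3.64, 17.27, 27.91, 17.55, 11.18, 6.82, 4.45, 3.09, 1.73, 1.36, 0.00 m³/s.
ΣQ_DR = 95.00 m³/s.
With Δt = 1 h = 3600 s, V = ΣQ_DR · Δt = 95.00 × 3600 = 3.42 × 10^5 m³.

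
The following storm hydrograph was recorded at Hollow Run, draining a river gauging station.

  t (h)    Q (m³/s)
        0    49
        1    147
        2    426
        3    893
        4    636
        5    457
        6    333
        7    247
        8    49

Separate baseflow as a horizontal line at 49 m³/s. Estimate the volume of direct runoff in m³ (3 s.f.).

V ≈ 1.01 × 10^7 m³

Direct-runoff ordinates (Q − Q_b): 0.0, 98.0, 377.0, 844.0, 587.0, 408.0, 284.0, 198.0, 0.0 m³/s.
ΣQ_DR = 2796 m³/s.
With Δt = 1 h = 3600 s, V = ΣQ_DR · Δt = 2796 × 3600 = 1.01 × 10^7 m³.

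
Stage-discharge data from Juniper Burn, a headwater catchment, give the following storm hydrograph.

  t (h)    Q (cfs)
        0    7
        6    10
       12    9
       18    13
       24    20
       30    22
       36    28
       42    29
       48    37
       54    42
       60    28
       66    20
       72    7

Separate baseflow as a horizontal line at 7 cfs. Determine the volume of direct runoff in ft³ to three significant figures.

V ≈ 3.91 × 10^6 ft³

Direct-runoff ordinates (Q − Q_b): 0.0, 3.0, 2.0, 6.0, 13.0, 15.0, 21.0, 22.0, 30.0, 35.0, 21.0, 13.0, 0.0 cfs.
ΣQ_DR = 181.0 cfs.
With Δt = 6 h = 21600 s, V = ΣQ_DR · Δt = 181.0 × 21600 = 3.91 × 10^6 ft³.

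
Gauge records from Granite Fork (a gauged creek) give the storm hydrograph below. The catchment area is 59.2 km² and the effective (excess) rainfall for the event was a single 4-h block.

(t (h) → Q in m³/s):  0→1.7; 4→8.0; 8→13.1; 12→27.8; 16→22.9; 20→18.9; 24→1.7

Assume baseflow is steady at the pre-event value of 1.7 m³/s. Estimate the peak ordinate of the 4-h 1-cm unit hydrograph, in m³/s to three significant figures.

Direct runoff: 0.0, 6.3, 11.4, 26.1, 21.2, 17.2, 0.0 m³/s; ΣQ_DR = 82.20 m³/s, peak = 26.1 m³/s.
Runoff depth d = ΣQ_DR·Δt / A = 82.20 × 14400 / (59.2 km²) = 19.99 mm.
The 1-cm UH is the DRH scaled by (10 mm)/d, so U_p = 26.1 × 10/19.99 = 13.1 m³/s.

U_p ≈ 13.1 m³/s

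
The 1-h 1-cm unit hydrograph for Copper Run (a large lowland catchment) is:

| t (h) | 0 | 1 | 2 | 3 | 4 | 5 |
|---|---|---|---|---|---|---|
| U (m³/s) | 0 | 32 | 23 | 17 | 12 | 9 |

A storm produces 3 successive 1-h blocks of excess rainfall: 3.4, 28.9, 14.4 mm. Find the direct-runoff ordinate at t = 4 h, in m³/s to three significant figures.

By discrete convolution, Q_j = Σ (P_i / 10 mm) · U_{j−i}.
At t = 4 h (j=4): Q = (3.4/10)·12 + (28.9/10)·17 + (14.4/10)·23 = 86.3 m³/s.

Q ≈ 86.3 m³/s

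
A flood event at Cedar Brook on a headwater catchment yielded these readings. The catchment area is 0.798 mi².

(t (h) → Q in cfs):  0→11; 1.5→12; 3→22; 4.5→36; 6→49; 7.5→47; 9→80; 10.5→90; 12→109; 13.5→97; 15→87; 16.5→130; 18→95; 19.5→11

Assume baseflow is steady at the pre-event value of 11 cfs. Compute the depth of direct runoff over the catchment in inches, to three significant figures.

d ≈ 2.10 in

Direct runoff: 0.0, 1.0, 11.0, 25.0, 38.0, 36.0, 69.0, 79.0, 98.0, 86.0, 76.0, 119.0, 84.0, 0.0 cfs; ΣQ_DR = 722.0 cfs.
V = ΣQ_DR · Δt = 722.0 × 5400 s = 3.899 × 10^6 ft³.
Over A = 0.798 mi², depth = V / A = 2.10 in.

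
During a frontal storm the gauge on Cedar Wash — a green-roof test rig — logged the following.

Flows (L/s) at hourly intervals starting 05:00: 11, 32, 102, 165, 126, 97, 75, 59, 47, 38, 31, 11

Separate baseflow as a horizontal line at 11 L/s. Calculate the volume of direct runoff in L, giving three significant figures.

Direct-runoff ordinates (Q − Q_b): 0.0, 21.0, 91.0, 154.0, 115.0, 86.0, 64.0, 48.0, 36.0, 27.0, 20.0, 0.0 L/s.
ΣQ_DR = 662.0 L/s.
With Δt = 1 h = 3600 s, V = ΣQ_DR · Δt = 662.0 × 3600 = 2.38 × 10^6 L.

V ≈ 2.38 × 10^6 L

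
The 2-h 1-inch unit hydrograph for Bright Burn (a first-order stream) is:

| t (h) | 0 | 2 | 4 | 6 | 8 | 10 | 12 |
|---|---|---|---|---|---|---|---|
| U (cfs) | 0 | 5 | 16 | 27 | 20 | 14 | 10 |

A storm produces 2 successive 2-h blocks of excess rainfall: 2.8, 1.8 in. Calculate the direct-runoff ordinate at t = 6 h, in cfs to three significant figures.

By discrete convolution, Q_j = Σ (P_i / 1 in) · U_{j−i}.
At t = 6 h (j=3): Q = (2.8/1)·27 + (1.8/1)·16 = 104 cfs.

Q ≈ 104 cfs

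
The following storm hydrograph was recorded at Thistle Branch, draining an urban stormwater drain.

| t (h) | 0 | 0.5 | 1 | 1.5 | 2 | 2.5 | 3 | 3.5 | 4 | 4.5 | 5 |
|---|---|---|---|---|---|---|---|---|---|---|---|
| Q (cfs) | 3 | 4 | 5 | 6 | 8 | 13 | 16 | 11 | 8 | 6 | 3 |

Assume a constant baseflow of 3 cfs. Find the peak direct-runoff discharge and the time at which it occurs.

Subtracting baseflow gives direct-runoff ordinates: 0.0, 1.0, 2.0, 3.0, 5.0, 10.0, 13.0, 8.0, 5.0, 3.0, 0.0 cfs.
The maximum is 13.0 cfs, occurring at the reading for t = 3 h.

Q_p = 13.0 cfs at t = 3 h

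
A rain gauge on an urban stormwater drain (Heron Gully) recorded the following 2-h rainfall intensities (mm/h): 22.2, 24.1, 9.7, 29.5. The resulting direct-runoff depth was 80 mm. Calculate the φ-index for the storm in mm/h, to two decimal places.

φ ≈ 11.93 mm/h

Only the 3 blocks with intensity above φ contribute runoff: 22.2, 24.1, 29.5 mm/h.
Σ(I−φ)·Δt = d  ⇒  (22.2+24.1+29.5 − 3φ)·2 = 80
φ = (75.80 − 80/2) / 3 = 11.93 mm/h.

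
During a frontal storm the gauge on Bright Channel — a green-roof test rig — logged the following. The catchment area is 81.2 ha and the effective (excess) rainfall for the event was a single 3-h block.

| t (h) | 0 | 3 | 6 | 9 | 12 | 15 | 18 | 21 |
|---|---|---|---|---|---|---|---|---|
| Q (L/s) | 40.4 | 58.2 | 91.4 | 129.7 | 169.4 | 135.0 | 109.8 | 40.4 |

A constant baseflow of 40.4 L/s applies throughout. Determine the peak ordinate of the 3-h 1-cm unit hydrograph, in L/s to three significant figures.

Direct runoff: 0.0, 17.8, 51.0, 89.3, 129.0, 94.6, 69.4, 0.0 L/s; ΣQ_DR = 451.1 L/s, peak = 129.0 L/s.
Runoff depth d = ΣQ_DR·Δt / A = 451.1 × 10800 / (81.2 ha) = 6.000 mm.
The 1-cm UH is the DRH scaled by (10 mm)/d, so U_p = 129.0 × 10/6.000 = 215 L/s.

U_p ≈ 215 L/s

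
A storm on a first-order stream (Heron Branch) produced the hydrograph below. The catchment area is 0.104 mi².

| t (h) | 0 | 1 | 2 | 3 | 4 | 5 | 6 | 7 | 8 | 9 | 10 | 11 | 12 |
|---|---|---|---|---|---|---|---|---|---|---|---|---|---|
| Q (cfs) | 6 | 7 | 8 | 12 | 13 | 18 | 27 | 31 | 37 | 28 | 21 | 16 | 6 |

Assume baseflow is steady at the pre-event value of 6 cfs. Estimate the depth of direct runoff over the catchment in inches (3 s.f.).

d ≈ 2.26 in

Direct runoff: 0.0, 1.0, 2.0, 6.0, 7.0, 12.0, 21.0, 25.0, 31.0, 22.0, 15.0, 10.0, 0.0 cfs; ΣQ_DR = 152.0 cfs.
V = ΣQ_DR · Δt = 152.0 × 3600 s = 5.472 × 10^5 ft³.
Over A = 0.104 mi², depth = V / A = 2.26 in.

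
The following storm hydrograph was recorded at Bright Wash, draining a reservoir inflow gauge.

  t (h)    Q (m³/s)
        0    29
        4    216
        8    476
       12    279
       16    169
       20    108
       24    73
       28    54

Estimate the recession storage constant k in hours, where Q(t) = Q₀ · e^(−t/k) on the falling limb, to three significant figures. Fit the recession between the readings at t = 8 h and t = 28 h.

k ≈ 9.19 h

On the falling limb, Q drops from 476 to 54 m³/s between t = 8 h and t = 28 h (Δt = 20 h).
k = −Δt / ln(Q₂/Q₁) = −20 / ln(54/476) = 9.19 h.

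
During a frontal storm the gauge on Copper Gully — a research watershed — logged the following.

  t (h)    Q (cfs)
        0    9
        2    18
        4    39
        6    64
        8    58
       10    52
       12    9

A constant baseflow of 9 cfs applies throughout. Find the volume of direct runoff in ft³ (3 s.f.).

Direct-runoff ordinates (Q − Q_b): 0.0, 9.0, 30.0, 55.0, 49.0, 43.0, 0.0 cfs.
ΣQ_DR = 186.0 cfs.
With Δt = 2 h = 7200 s, V = ΣQ_DR · Δt = 186.0 × 7200 = 1.34 × 10^6 ft³.

V ≈ 1.34 × 10^6 ft³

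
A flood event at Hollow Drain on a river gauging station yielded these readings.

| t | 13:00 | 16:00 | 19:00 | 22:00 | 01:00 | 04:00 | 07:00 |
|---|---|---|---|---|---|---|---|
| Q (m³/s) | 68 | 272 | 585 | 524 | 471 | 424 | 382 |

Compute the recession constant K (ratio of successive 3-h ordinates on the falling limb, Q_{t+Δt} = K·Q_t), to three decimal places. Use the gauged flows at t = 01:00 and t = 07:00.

Using the recession-limb readings at t = 01:00 and t = 07:00: Q falls from 471 to 382 m³/s over 2 intervals.
K = (Q₂/Q₁)^(1/2) = (382/471)^(1/2) = 0.901.

K ≈ 0.901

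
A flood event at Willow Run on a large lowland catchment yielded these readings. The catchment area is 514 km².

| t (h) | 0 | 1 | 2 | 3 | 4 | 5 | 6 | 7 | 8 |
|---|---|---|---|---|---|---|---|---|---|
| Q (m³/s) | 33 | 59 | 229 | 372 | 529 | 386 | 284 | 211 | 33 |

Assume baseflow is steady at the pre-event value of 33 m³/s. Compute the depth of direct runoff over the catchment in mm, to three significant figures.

d ≈ 12.9 mm

Direct runoff: 0.0, 26.0, 196.0, 339.0, 496.0, 353.0, 251.0, 178.0, 0.0 m³/s; ΣQ_DR = 1839 m³/s.
V = ΣQ_DR · Δt = 1839 × 3600 s = 6.620 × 10^6 m³.
Over A = 514 km², depth = V / A = 12.9 mm.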